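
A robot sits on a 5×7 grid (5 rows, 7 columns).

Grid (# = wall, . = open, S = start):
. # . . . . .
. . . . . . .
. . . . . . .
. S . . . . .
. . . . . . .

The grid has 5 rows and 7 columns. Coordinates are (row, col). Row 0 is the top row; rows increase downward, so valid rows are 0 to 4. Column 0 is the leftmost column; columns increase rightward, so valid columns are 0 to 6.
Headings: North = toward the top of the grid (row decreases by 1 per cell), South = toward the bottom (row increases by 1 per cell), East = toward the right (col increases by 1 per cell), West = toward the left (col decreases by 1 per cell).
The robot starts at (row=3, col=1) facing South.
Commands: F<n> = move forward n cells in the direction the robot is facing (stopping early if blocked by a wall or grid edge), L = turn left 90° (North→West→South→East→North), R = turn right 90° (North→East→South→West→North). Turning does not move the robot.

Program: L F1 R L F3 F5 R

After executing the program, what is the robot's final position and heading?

Start: (row=3, col=1), facing South
  L: turn left, now facing East
  F1: move forward 1, now at (row=3, col=2)
  R: turn right, now facing South
  L: turn left, now facing East
  F3: move forward 3, now at (row=3, col=5)
  F5: move forward 1/5 (blocked), now at (row=3, col=6)
  R: turn right, now facing South
Final: (row=3, col=6), facing South

Answer: Final position: (row=3, col=6), facing South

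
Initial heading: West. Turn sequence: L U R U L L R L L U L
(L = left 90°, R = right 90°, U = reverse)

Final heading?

Start: West
  L (left (90° counter-clockwise)) -> South
  U (U-turn (180°)) -> North
  R (right (90° clockwise)) -> East
  U (U-turn (180°)) -> West
  L (left (90° counter-clockwise)) -> South
  L (left (90° counter-clockwise)) -> East
  R (right (90° clockwise)) -> South
  L (left (90° counter-clockwise)) -> East
  L (left (90° counter-clockwise)) -> North
  U (U-turn (180°)) -> South
  L (left (90° counter-clockwise)) -> East
Final: East

Answer: Final heading: East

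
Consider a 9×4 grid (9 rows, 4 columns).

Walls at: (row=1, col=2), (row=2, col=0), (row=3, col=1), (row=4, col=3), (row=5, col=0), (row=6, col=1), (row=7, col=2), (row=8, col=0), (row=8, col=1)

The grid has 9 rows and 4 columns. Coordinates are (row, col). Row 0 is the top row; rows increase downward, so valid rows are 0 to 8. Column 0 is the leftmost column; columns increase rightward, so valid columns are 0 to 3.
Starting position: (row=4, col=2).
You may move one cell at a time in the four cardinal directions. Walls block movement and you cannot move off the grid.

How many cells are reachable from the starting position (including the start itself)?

BFS flood-fill from (row=4, col=2):
  Distance 0: (row=4, col=2)
  Distance 1: (row=3, col=2), (row=4, col=1), (row=5, col=2)
  Distance 2: (row=2, col=2), (row=3, col=3), (row=4, col=0), (row=5, col=1), (row=5, col=3), (row=6, col=2)
  Distance 3: (row=2, col=1), (row=2, col=3), (row=3, col=0), (row=6, col=3)
  Distance 4: (row=1, col=1), (row=1, col=3), (row=7, col=3)
  Distance 5: (row=0, col=1), (row=0, col=3), (row=1, col=0), (row=8, col=3)
  Distance 6: (row=0, col=0), (row=0, col=2), (row=8, col=2)
Total reachable: 24 (grid has 27 open cells total)

Answer: Reachable cells: 24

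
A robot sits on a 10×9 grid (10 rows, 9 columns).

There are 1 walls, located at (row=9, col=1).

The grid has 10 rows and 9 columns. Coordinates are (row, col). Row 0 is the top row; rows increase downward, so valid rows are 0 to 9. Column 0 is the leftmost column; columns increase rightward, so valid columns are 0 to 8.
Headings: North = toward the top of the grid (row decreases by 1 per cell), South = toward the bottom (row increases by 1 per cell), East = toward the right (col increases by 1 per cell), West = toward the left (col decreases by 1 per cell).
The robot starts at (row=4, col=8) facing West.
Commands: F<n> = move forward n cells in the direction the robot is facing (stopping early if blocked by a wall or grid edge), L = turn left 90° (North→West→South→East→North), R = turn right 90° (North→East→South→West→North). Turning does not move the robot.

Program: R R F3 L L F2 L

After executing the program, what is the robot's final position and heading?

Answer: Final position: (row=4, col=6), facing South

Derivation:
Start: (row=4, col=8), facing West
  R: turn right, now facing North
  R: turn right, now facing East
  F3: move forward 0/3 (blocked), now at (row=4, col=8)
  L: turn left, now facing North
  L: turn left, now facing West
  F2: move forward 2, now at (row=4, col=6)
  L: turn left, now facing South
Final: (row=4, col=6), facing South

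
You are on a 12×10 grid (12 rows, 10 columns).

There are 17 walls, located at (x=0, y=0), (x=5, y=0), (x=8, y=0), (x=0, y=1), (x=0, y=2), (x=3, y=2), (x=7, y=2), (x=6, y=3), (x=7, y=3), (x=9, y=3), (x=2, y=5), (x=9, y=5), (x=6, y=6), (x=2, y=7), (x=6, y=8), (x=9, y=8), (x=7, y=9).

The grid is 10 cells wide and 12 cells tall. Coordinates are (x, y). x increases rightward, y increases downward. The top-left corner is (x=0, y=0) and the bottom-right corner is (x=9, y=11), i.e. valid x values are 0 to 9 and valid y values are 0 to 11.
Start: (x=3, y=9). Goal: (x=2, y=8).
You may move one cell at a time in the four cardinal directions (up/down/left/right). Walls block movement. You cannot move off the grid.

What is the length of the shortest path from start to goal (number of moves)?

Answer: Shortest path length: 2

Derivation:
BFS from (x=3, y=9) until reaching (x=2, y=8):
  Distance 0: (x=3, y=9)
  Distance 1: (x=3, y=8), (x=2, y=9), (x=4, y=9), (x=3, y=10)
  Distance 2: (x=3, y=7), (x=2, y=8), (x=4, y=8), (x=1, y=9), (x=5, y=9), (x=2, y=10), (x=4, y=10), (x=3, y=11)  <- goal reached here
One shortest path (2 moves): (x=3, y=9) -> (x=2, y=9) -> (x=2, y=8)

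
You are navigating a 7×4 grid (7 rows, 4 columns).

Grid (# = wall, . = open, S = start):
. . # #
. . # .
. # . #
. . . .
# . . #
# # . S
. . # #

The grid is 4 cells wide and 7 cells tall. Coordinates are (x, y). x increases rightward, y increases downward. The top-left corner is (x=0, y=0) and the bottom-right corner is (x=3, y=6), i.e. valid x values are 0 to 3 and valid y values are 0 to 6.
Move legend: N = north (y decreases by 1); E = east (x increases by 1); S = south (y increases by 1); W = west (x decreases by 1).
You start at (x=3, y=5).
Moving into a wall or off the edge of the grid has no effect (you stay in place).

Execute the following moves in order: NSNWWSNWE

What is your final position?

Answer: Final position: (x=2, y=4)

Derivation:
Start: (x=3, y=5)
  N (north): blocked, stay at (x=3, y=5)
  S (south): blocked, stay at (x=3, y=5)
  N (north): blocked, stay at (x=3, y=5)
  W (west): (x=3, y=5) -> (x=2, y=5)
  W (west): blocked, stay at (x=2, y=5)
  S (south): blocked, stay at (x=2, y=5)
  N (north): (x=2, y=5) -> (x=2, y=4)
  W (west): (x=2, y=4) -> (x=1, y=4)
  E (east): (x=1, y=4) -> (x=2, y=4)
Final: (x=2, y=4)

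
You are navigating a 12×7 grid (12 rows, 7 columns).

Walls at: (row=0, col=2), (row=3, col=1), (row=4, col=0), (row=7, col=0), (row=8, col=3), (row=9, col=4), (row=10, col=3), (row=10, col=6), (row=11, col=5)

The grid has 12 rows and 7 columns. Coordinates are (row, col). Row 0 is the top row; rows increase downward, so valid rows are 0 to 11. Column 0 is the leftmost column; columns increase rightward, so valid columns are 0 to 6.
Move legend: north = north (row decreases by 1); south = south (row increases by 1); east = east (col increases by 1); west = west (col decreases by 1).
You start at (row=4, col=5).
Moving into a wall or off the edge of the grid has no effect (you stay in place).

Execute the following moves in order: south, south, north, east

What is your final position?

Answer: Final position: (row=5, col=6)

Derivation:
Start: (row=4, col=5)
  south (south): (row=4, col=5) -> (row=5, col=5)
  south (south): (row=5, col=5) -> (row=6, col=5)
  north (north): (row=6, col=5) -> (row=5, col=5)
  east (east): (row=5, col=5) -> (row=5, col=6)
Final: (row=5, col=6)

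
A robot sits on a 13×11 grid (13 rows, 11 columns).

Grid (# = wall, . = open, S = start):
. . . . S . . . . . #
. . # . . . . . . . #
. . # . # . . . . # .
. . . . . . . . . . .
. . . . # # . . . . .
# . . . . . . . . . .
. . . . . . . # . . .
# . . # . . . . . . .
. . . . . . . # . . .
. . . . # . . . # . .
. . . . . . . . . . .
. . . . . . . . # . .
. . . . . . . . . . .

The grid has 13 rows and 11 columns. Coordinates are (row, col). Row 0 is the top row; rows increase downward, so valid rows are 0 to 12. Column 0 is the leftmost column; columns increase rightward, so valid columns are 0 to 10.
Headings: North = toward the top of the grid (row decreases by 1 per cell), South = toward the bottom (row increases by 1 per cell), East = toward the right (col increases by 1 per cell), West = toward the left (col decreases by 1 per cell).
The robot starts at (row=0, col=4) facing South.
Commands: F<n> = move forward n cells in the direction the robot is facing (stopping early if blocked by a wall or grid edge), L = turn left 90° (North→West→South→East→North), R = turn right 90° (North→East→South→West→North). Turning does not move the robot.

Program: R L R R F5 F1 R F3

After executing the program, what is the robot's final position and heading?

Answer: Final position: (row=0, col=7), facing East

Derivation:
Start: (row=0, col=4), facing South
  R: turn right, now facing West
  L: turn left, now facing South
  R: turn right, now facing West
  R: turn right, now facing North
  F5: move forward 0/5 (blocked), now at (row=0, col=4)
  F1: move forward 0/1 (blocked), now at (row=0, col=4)
  R: turn right, now facing East
  F3: move forward 3, now at (row=0, col=7)
Final: (row=0, col=7), facing East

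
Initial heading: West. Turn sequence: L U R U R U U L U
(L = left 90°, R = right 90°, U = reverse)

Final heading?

Answer: Final heading: East

Derivation:
Start: West
  L (left (90° counter-clockwise)) -> South
  U (U-turn (180°)) -> North
  R (right (90° clockwise)) -> East
  U (U-turn (180°)) -> West
  R (right (90° clockwise)) -> North
  U (U-turn (180°)) -> South
  U (U-turn (180°)) -> North
  L (left (90° counter-clockwise)) -> West
  U (U-turn (180°)) -> East
Final: East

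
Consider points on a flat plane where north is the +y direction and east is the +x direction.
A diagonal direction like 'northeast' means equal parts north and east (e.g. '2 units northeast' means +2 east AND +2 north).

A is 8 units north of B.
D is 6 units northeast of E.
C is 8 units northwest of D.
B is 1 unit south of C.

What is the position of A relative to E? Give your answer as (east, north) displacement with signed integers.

Place E at the origin (east=0, north=0).
  D is 6 units northeast of E: delta (east=+6, north=+6); D at (east=6, north=6).
  C is 8 units northwest of D: delta (east=-8, north=+8); C at (east=-2, north=14).
  B is 1 unit south of C: delta (east=+0, north=-1); B at (east=-2, north=13).
  A is 8 units north of B: delta (east=+0, north=+8); A at (east=-2, north=21).
Therefore A relative to E: (east=-2, north=21).

Answer: A is at (east=-2, north=21) relative to E.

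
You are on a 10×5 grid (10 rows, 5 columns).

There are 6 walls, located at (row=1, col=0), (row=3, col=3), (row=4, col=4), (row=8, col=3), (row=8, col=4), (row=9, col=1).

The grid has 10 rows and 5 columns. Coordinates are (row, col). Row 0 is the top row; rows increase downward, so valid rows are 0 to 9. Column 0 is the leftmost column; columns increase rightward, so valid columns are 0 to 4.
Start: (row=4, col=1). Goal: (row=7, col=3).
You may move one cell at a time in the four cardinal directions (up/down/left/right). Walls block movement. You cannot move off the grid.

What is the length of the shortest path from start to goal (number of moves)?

Answer: Shortest path length: 5

Derivation:
BFS from (row=4, col=1) until reaching (row=7, col=3):
  Distance 0: (row=4, col=1)
  Distance 1: (row=3, col=1), (row=4, col=0), (row=4, col=2), (row=5, col=1)
  Distance 2: (row=2, col=1), (row=3, col=0), (row=3, col=2), (row=4, col=3), (row=5, col=0), (row=5, col=2), (row=6, col=1)
  Distance 3: (row=1, col=1), (row=2, col=0), (row=2, col=2), (row=5, col=3), (row=6, col=0), (row=6, col=2), (row=7, col=1)
  Distance 4: (row=0, col=1), (row=1, col=2), (row=2, col=3), (row=5, col=4), (row=6, col=3), (row=7, col=0), (row=7, col=2), (row=8, col=1)
  Distance 5: (row=0, col=0), (row=0, col=2), (row=1, col=3), (row=2, col=4), (row=6, col=4), (row=7, col=3), (row=8, col=0), (row=8, col=2)  <- goal reached here
One shortest path (5 moves): (row=4, col=1) -> (row=4, col=2) -> (row=4, col=3) -> (row=5, col=3) -> (row=6, col=3) -> (row=7, col=3)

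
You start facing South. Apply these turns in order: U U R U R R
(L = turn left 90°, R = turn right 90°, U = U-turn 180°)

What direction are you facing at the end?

Answer: Final heading: West

Derivation:
Start: South
  U (U-turn (180°)) -> North
  U (U-turn (180°)) -> South
  R (right (90° clockwise)) -> West
  U (U-turn (180°)) -> East
  R (right (90° clockwise)) -> South
  R (right (90° clockwise)) -> West
Final: West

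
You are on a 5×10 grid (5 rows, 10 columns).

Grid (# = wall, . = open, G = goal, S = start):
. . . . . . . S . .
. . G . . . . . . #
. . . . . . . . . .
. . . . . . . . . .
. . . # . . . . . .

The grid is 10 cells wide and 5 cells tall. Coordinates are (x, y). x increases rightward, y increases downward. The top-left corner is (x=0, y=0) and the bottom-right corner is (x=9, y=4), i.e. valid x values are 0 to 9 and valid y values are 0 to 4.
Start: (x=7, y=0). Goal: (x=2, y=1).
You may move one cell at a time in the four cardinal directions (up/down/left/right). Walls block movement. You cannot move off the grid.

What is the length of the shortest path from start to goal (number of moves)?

Answer: Shortest path length: 6

Derivation:
BFS from (x=7, y=0) until reaching (x=2, y=1):
  Distance 0: (x=7, y=0)
  Distance 1: (x=6, y=0), (x=8, y=0), (x=7, y=1)
  Distance 2: (x=5, y=0), (x=9, y=0), (x=6, y=1), (x=8, y=1), (x=7, y=2)
  Distance 3: (x=4, y=0), (x=5, y=1), (x=6, y=2), (x=8, y=2), (x=7, y=3)
  Distance 4: (x=3, y=0), (x=4, y=1), (x=5, y=2), (x=9, y=2), (x=6, y=3), (x=8, y=3), (x=7, y=4)
  Distance 5: (x=2, y=0), (x=3, y=1), (x=4, y=2), (x=5, y=3), (x=9, y=3), (x=6, y=4), (x=8, y=4)
  Distance 6: (x=1, y=0), (x=2, y=1), (x=3, y=2), (x=4, y=3), (x=5, y=4), (x=9, y=4)  <- goal reached here
One shortest path (6 moves): (x=7, y=0) -> (x=6, y=0) -> (x=5, y=0) -> (x=4, y=0) -> (x=3, y=0) -> (x=2, y=0) -> (x=2, y=1)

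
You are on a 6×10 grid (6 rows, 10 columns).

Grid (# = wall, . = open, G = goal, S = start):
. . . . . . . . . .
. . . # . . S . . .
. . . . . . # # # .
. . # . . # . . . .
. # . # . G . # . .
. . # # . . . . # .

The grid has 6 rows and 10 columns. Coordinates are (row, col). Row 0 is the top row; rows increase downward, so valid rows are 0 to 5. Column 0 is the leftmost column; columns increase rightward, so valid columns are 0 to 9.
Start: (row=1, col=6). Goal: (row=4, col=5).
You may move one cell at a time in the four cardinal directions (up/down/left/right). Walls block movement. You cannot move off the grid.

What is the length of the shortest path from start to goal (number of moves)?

Answer: Shortest path length: 6

Derivation:
BFS from (row=1, col=6) until reaching (row=4, col=5):
  Distance 0: (row=1, col=6)
  Distance 1: (row=0, col=6), (row=1, col=5), (row=1, col=7)
  Distance 2: (row=0, col=5), (row=0, col=7), (row=1, col=4), (row=1, col=8), (row=2, col=5)
  Distance 3: (row=0, col=4), (row=0, col=8), (row=1, col=9), (row=2, col=4)
  Distance 4: (row=0, col=3), (row=0, col=9), (row=2, col=3), (row=2, col=9), (row=3, col=4)
  Distance 5: (row=0, col=2), (row=2, col=2), (row=3, col=3), (row=3, col=9), (row=4, col=4)
  Distance 6: (row=0, col=1), (row=1, col=2), (row=2, col=1), (row=3, col=8), (row=4, col=5), (row=4, col=9), (row=5, col=4)  <- goal reached here
One shortest path (6 moves): (row=1, col=6) -> (row=1, col=5) -> (row=1, col=4) -> (row=2, col=4) -> (row=3, col=4) -> (row=4, col=4) -> (row=4, col=5)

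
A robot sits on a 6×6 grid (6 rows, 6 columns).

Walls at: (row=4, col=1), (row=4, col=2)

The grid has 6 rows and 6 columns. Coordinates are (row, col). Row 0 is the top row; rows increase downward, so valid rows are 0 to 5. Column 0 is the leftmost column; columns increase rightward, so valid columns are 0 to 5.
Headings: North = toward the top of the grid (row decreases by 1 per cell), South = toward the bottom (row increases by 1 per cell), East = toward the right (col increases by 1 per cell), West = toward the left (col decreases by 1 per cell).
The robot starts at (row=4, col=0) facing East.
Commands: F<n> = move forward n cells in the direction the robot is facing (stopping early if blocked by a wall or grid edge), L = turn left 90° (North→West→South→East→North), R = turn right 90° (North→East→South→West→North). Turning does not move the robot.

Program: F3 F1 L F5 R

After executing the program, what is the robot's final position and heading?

Start: (row=4, col=0), facing East
  F3: move forward 0/3 (blocked), now at (row=4, col=0)
  F1: move forward 0/1 (blocked), now at (row=4, col=0)
  L: turn left, now facing North
  F5: move forward 4/5 (blocked), now at (row=0, col=0)
  R: turn right, now facing East
Final: (row=0, col=0), facing East

Answer: Final position: (row=0, col=0), facing East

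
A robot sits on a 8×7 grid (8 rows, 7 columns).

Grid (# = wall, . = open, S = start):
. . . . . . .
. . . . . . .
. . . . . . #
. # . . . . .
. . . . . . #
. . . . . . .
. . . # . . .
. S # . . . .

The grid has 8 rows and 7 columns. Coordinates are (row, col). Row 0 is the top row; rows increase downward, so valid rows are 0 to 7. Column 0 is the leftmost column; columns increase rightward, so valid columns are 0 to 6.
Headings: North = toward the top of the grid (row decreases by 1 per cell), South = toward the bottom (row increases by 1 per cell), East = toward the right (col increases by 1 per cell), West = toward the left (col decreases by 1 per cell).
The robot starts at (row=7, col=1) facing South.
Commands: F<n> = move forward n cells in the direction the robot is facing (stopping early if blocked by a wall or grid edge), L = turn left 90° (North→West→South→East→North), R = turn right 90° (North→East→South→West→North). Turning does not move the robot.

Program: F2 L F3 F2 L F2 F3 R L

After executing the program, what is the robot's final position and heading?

Start: (row=7, col=1), facing South
  F2: move forward 0/2 (blocked), now at (row=7, col=1)
  L: turn left, now facing East
  F3: move forward 0/3 (blocked), now at (row=7, col=1)
  F2: move forward 0/2 (blocked), now at (row=7, col=1)
  L: turn left, now facing North
  F2: move forward 2, now at (row=5, col=1)
  F3: move forward 1/3 (blocked), now at (row=4, col=1)
  R: turn right, now facing East
  L: turn left, now facing North
Final: (row=4, col=1), facing North

Answer: Final position: (row=4, col=1), facing North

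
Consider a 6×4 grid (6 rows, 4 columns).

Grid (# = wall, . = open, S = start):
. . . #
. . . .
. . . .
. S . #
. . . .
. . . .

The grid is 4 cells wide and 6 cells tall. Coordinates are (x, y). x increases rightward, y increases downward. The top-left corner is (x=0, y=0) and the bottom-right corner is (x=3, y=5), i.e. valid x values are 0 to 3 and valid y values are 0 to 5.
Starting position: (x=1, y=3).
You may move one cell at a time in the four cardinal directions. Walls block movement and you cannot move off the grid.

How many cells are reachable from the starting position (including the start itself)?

BFS flood-fill from (x=1, y=3):
  Distance 0: (x=1, y=3)
  Distance 1: (x=1, y=2), (x=0, y=3), (x=2, y=3), (x=1, y=4)
  Distance 2: (x=1, y=1), (x=0, y=2), (x=2, y=2), (x=0, y=4), (x=2, y=4), (x=1, y=5)
  Distance 3: (x=1, y=0), (x=0, y=1), (x=2, y=1), (x=3, y=2), (x=3, y=4), (x=0, y=5), (x=2, y=5)
  Distance 4: (x=0, y=0), (x=2, y=0), (x=3, y=1), (x=3, y=5)
Total reachable: 22 (grid has 22 open cells total)

Answer: Reachable cells: 22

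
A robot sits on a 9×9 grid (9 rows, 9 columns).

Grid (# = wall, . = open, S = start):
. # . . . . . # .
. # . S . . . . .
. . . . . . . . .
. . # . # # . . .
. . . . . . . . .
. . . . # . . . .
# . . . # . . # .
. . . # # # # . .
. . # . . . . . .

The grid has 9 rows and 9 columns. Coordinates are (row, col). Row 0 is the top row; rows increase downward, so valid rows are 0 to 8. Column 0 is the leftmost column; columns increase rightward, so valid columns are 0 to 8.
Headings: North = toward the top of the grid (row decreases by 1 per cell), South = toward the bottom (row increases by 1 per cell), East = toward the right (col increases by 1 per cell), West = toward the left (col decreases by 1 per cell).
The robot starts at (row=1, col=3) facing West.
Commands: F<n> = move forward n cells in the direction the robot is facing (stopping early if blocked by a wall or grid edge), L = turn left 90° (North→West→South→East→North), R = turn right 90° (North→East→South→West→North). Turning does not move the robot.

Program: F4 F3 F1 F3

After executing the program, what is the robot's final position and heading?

Start: (row=1, col=3), facing West
  F4: move forward 1/4 (blocked), now at (row=1, col=2)
  F3: move forward 0/3 (blocked), now at (row=1, col=2)
  F1: move forward 0/1 (blocked), now at (row=1, col=2)
  F3: move forward 0/3 (blocked), now at (row=1, col=2)
Final: (row=1, col=2), facing West

Answer: Final position: (row=1, col=2), facing West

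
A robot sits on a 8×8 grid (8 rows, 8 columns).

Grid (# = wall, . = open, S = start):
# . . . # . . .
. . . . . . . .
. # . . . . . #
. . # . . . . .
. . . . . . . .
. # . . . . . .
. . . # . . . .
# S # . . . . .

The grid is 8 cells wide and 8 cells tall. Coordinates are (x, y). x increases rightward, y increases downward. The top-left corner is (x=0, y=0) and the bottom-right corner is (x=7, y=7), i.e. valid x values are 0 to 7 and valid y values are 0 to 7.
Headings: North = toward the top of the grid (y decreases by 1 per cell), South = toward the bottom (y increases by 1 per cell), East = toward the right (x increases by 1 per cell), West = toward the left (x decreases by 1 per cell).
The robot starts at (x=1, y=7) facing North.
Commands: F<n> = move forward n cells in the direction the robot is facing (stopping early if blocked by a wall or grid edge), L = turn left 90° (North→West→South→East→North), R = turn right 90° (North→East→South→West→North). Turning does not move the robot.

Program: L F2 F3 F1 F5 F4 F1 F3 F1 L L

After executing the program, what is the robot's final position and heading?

Answer: Final position: (x=1, y=7), facing East

Derivation:
Start: (x=1, y=7), facing North
  L: turn left, now facing West
  F2: move forward 0/2 (blocked), now at (x=1, y=7)
  F3: move forward 0/3 (blocked), now at (x=1, y=7)
  F1: move forward 0/1 (blocked), now at (x=1, y=7)
  F5: move forward 0/5 (blocked), now at (x=1, y=7)
  F4: move forward 0/4 (blocked), now at (x=1, y=7)
  F1: move forward 0/1 (blocked), now at (x=1, y=7)
  F3: move forward 0/3 (blocked), now at (x=1, y=7)
  F1: move forward 0/1 (blocked), now at (x=1, y=7)
  L: turn left, now facing South
  L: turn left, now facing East
Final: (x=1, y=7), facing East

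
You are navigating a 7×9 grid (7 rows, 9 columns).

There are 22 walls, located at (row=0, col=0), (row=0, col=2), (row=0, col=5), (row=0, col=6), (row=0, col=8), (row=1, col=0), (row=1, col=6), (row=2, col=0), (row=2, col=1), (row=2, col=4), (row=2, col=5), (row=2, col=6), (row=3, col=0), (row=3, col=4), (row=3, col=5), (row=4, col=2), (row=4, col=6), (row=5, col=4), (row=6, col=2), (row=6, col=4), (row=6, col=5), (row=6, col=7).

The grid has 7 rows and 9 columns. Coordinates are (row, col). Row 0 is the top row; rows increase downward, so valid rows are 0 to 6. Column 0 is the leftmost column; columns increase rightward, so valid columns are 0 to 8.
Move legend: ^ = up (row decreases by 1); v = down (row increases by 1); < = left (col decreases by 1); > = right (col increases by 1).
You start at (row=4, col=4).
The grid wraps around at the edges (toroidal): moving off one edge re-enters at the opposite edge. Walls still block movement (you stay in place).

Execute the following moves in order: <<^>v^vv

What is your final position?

Start: (row=4, col=4)
  < (left): (row=4, col=4) -> (row=4, col=3)
  < (left): blocked, stay at (row=4, col=3)
  ^ (up): (row=4, col=3) -> (row=3, col=3)
  > (right): blocked, stay at (row=3, col=3)
  v (down): (row=3, col=3) -> (row=4, col=3)
  ^ (up): (row=4, col=3) -> (row=3, col=3)
  v (down): (row=3, col=3) -> (row=4, col=3)
  v (down): (row=4, col=3) -> (row=5, col=3)
Final: (row=5, col=3)

Answer: Final position: (row=5, col=3)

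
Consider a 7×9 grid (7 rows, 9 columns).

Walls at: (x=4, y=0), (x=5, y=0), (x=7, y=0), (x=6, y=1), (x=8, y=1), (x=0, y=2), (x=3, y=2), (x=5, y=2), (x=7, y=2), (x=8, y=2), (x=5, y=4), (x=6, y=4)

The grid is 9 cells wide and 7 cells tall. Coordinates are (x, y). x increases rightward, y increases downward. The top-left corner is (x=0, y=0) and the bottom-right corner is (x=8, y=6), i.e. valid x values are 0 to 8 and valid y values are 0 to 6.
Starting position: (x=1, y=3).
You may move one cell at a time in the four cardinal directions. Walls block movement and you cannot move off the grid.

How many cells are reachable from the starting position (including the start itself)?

Answer: Reachable cells: 48

Derivation:
BFS flood-fill from (x=1, y=3):
  Distance 0: (x=1, y=3)
  Distance 1: (x=1, y=2), (x=0, y=3), (x=2, y=3), (x=1, y=4)
  Distance 2: (x=1, y=1), (x=2, y=2), (x=3, y=3), (x=0, y=4), (x=2, y=4), (x=1, y=5)
  Distance 3: (x=1, y=0), (x=0, y=1), (x=2, y=1), (x=4, y=3), (x=3, y=4), (x=0, y=5), (x=2, y=5), (x=1, y=6)
  Distance 4: (x=0, y=0), (x=2, y=0), (x=3, y=1), (x=4, y=2), (x=5, y=3), (x=4, y=4), (x=3, y=5), (x=0, y=6), (x=2, y=6)
  Distance 5: (x=3, y=0), (x=4, y=1), (x=6, y=3), (x=4, y=5), (x=3, y=6)
  Distance 6: (x=5, y=1), (x=6, y=2), (x=7, y=3), (x=5, y=5), (x=4, y=6)
  Distance 7: (x=8, y=3), (x=7, y=4), (x=6, y=5), (x=5, y=6)
  Distance 8: (x=8, y=4), (x=7, y=5), (x=6, y=6)
  Distance 9: (x=8, y=5), (x=7, y=6)
  Distance 10: (x=8, y=6)
Total reachable: 48 (grid has 51 open cells total)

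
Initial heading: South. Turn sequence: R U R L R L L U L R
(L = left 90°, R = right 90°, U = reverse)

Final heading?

Answer: Final heading: South

Derivation:
Start: South
  R (right (90° clockwise)) -> West
  U (U-turn (180°)) -> East
  R (right (90° clockwise)) -> South
  L (left (90° counter-clockwise)) -> East
  R (right (90° clockwise)) -> South
  L (left (90° counter-clockwise)) -> East
  L (left (90° counter-clockwise)) -> North
  U (U-turn (180°)) -> South
  L (left (90° counter-clockwise)) -> East
  R (right (90° clockwise)) -> South
Final: South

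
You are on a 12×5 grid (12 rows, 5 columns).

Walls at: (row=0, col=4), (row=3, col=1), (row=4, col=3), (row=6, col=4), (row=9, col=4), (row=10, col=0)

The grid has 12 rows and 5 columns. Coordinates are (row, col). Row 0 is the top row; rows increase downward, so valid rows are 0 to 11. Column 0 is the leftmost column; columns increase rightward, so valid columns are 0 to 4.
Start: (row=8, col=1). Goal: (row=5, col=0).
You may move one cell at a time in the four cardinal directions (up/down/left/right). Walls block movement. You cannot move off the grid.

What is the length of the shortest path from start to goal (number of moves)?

BFS from (row=8, col=1) until reaching (row=5, col=0):
  Distance 0: (row=8, col=1)
  Distance 1: (row=7, col=1), (row=8, col=0), (row=8, col=2), (row=9, col=1)
  Distance 2: (row=6, col=1), (row=7, col=0), (row=7, col=2), (row=8, col=3), (row=9, col=0), (row=9, col=2), (row=10, col=1)
  Distance 3: (row=5, col=1), (row=6, col=0), (row=6, col=2), (row=7, col=3), (row=8, col=4), (row=9, col=3), (row=10, col=2), (row=11, col=1)
  Distance 4: (row=4, col=1), (row=5, col=0), (row=5, col=2), (row=6, col=3), (row=7, col=4), (row=10, col=3), (row=11, col=0), (row=11, col=2)  <- goal reached here
One shortest path (4 moves): (row=8, col=1) -> (row=8, col=0) -> (row=7, col=0) -> (row=6, col=0) -> (row=5, col=0)

Answer: Shortest path length: 4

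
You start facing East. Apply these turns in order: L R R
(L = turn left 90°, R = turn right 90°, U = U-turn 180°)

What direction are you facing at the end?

Start: East
  L (left (90° counter-clockwise)) -> North
  R (right (90° clockwise)) -> East
  R (right (90° clockwise)) -> South
Final: South

Answer: Final heading: South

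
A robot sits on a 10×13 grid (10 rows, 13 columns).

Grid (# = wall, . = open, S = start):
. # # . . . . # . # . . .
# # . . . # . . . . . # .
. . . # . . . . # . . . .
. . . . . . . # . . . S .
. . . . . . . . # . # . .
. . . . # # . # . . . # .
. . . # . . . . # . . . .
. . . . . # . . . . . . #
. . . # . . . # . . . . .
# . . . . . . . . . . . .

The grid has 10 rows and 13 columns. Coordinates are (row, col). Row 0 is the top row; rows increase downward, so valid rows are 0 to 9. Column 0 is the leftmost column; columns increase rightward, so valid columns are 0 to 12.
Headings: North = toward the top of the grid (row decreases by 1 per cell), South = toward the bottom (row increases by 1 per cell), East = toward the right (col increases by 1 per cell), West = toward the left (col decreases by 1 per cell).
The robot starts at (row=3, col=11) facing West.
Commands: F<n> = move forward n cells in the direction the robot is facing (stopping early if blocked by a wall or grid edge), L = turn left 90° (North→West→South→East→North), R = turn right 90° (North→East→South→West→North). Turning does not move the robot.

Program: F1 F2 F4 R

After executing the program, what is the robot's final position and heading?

Start: (row=3, col=11), facing West
  F1: move forward 1, now at (row=3, col=10)
  F2: move forward 2, now at (row=3, col=8)
  F4: move forward 0/4 (blocked), now at (row=3, col=8)
  R: turn right, now facing North
Final: (row=3, col=8), facing North

Answer: Final position: (row=3, col=8), facing North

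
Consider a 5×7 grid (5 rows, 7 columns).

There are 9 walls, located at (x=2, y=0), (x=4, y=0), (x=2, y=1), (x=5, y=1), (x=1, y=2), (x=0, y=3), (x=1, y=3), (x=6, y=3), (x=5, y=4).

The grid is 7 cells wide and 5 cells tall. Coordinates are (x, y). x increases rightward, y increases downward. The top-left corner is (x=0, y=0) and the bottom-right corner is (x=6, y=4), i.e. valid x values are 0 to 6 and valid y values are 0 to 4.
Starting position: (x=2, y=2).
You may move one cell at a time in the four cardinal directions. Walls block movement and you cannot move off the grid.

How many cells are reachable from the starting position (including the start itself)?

Answer: Reachable cells: 20

Derivation:
BFS flood-fill from (x=2, y=2):
  Distance 0: (x=2, y=2)
  Distance 1: (x=3, y=2), (x=2, y=3)
  Distance 2: (x=3, y=1), (x=4, y=2), (x=3, y=3), (x=2, y=4)
  Distance 3: (x=3, y=0), (x=4, y=1), (x=5, y=2), (x=4, y=3), (x=1, y=4), (x=3, y=4)
  Distance 4: (x=6, y=2), (x=5, y=3), (x=0, y=4), (x=4, y=4)
  Distance 5: (x=6, y=1)
  Distance 6: (x=6, y=0)
  Distance 7: (x=5, y=0)
Total reachable: 20 (grid has 26 open cells total)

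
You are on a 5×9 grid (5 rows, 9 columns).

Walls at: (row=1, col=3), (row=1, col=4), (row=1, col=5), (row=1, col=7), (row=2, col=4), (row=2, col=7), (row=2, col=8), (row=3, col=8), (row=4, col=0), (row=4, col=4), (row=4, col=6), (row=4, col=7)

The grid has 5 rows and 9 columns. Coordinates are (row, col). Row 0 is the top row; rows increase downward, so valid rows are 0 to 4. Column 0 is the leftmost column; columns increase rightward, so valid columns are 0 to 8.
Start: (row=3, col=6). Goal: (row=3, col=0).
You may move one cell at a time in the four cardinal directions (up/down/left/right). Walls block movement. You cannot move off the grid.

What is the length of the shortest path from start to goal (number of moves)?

Answer: Shortest path length: 6

Derivation:
BFS from (row=3, col=6) until reaching (row=3, col=0):
  Distance 0: (row=3, col=6)
  Distance 1: (row=2, col=6), (row=3, col=5), (row=3, col=7)
  Distance 2: (row=1, col=6), (row=2, col=5), (row=3, col=4), (row=4, col=5)
  Distance 3: (row=0, col=6), (row=3, col=3)
  Distance 4: (row=0, col=5), (row=0, col=7), (row=2, col=3), (row=3, col=2), (row=4, col=3)
  Distance 5: (row=0, col=4), (row=0, col=8), (row=2, col=2), (row=3, col=1), (row=4, col=2)
  Distance 6: (row=0, col=3), (row=1, col=2), (row=1, col=8), (row=2, col=1), (row=3, col=0), (row=4, col=1)  <- goal reached here
One shortest path (6 moves): (row=3, col=6) -> (row=3, col=5) -> (row=3, col=4) -> (row=3, col=3) -> (row=3, col=2) -> (row=3, col=1) -> (row=3, col=0)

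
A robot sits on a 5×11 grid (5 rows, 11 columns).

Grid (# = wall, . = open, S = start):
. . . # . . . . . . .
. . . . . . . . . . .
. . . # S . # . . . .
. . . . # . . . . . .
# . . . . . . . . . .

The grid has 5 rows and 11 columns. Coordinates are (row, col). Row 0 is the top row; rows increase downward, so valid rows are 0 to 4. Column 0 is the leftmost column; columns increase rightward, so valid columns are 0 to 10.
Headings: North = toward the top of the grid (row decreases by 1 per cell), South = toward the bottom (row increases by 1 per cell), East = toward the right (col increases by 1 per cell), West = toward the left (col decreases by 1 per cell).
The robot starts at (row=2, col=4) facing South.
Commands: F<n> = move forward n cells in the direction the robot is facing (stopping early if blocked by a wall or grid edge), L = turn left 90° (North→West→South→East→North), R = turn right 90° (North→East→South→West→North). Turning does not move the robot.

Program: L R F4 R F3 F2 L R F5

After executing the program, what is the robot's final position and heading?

Start: (row=2, col=4), facing South
  L: turn left, now facing East
  R: turn right, now facing South
  F4: move forward 0/4 (blocked), now at (row=2, col=4)
  R: turn right, now facing West
  F3: move forward 0/3 (blocked), now at (row=2, col=4)
  F2: move forward 0/2 (blocked), now at (row=2, col=4)
  L: turn left, now facing South
  R: turn right, now facing West
  F5: move forward 0/5 (blocked), now at (row=2, col=4)
Final: (row=2, col=4), facing West

Answer: Final position: (row=2, col=4), facing West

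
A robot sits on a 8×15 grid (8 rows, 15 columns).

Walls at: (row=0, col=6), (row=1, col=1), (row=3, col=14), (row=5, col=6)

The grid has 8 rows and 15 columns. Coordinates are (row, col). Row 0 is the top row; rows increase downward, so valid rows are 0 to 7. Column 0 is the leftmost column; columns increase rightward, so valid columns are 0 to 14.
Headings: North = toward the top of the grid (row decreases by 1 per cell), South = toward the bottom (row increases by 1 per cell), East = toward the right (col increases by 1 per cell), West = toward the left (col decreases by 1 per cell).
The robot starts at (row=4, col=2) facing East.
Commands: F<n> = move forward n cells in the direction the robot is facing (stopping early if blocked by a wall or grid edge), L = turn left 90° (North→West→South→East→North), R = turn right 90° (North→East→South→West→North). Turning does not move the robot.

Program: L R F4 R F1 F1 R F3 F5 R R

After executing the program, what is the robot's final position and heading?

Start: (row=4, col=2), facing East
  L: turn left, now facing North
  R: turn right, now facing East
  F4: move forward 4, now at (row=4, col=6)
  R: turn right, now facing South
  F1: move forward 0/1 (blocked), now at (row=4, col=6)
  F1: move forward 0/1 (blocked), now at (row=4, col=6)
  R: turn right, now facing West
  F3: move forward 3, now at (row=4, col=3)
  F5: move forward 3/5 (blocked), now at (row=4, col=0)
  R: turn right, now facing North
  R: turn right, now facing East
Final: (row=4, col=0), facing East

Answer: Final position: (row=4, col=0), facing East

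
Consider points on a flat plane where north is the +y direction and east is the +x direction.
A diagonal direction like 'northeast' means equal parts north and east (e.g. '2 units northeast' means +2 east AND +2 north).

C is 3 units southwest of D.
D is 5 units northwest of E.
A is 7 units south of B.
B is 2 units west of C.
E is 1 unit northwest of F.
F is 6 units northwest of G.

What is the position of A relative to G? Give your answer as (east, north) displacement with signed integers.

Place G at the origin (east=0, north=0).
  F is 6 units northwest of G: delta (east=-6, north=+6); F at (east=-6, north=6).
  E is 1 unit northwest of F: delta (east=-1, north=+1); E at (east=-7, north=7).
  D is 5 units northwest of E: delta (east=-5, north=+5); D at (east=-12, north=12).
  C is 3 units southwest of D: delta (east=-3, north=-3); C at (east=-15, north=9).
  B is 2 units west of C: delta (east=-2, north=+0); B at (east=-17, north=9).
  A is 7 units south of B: delta (east=+0, north=-7); A at (east=-17, north=2).
Therefore A relative to G: (east=-17, north=2).

Answer: A is at (east=-17, north=2) relative to G.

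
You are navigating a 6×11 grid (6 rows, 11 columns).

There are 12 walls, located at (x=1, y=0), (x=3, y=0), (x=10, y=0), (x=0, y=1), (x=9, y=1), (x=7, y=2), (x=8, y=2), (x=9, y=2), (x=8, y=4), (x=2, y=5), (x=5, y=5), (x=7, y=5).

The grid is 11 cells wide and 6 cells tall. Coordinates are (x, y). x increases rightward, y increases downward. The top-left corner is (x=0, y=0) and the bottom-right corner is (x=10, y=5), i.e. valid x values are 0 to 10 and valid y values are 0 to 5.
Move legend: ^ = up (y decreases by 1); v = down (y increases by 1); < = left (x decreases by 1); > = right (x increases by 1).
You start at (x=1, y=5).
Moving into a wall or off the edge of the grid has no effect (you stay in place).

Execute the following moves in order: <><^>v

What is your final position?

Answer: Final position: (x=1, y=5)

Derivation:
Start: (x=1, y=5)
  < (left): (x=1, y=5) -> (x=0, y=5)
  > (right): (x=0, y=5) -> (x=1, y=5)
  < (left): (x=1, y=5) -> (x=0, y=5)
  ^ (up): (x=0, y=5) -> (x=0, y=4)
  > (right): (x=0, y=4) -> (x=1, y=4)
  v (down): (x=1, y=4) -> (x=1, y=5)
Final: (x=1, y=5)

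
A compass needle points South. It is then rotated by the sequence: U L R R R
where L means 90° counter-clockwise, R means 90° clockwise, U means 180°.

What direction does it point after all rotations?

Answer: Final heading: South

Derivation:
Start: South
  U (U-turn (180°)) -> North
  L (left (90° counter-clockwise)) -> West
  R (right (90° clockwise)) -> North
  R (right (90° clockwise)) -> East
  R (right (90° clockwise)) -> South
Final: South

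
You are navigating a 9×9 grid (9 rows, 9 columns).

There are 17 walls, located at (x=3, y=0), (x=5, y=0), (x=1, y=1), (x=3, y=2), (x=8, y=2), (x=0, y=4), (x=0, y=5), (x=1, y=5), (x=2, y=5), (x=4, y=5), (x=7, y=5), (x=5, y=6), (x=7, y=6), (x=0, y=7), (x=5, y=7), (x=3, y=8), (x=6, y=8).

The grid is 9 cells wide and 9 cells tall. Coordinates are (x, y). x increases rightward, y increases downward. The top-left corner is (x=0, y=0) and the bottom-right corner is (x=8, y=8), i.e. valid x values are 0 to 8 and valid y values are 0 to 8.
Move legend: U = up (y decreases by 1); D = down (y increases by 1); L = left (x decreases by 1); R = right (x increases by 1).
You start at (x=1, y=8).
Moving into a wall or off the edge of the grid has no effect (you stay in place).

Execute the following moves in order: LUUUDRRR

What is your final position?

Start: (x=1, y=8)
  L (left): (x=1, y=8) -> (x=0, y=8)
  [×3]U (up): blocked, stay at (x=0, y=8)
  D (down): blocked, stay at (x=0, y=8)
  R (right): (x=0, y=8) -> (x=1, y=8)
  R (right): (x=1, y=8) -> (x=2, y=8)
  R (right): blocked, stay at (x=2, y=8)
Final: (x=2, y=8)

Answer: Final position: (x=2, y=8)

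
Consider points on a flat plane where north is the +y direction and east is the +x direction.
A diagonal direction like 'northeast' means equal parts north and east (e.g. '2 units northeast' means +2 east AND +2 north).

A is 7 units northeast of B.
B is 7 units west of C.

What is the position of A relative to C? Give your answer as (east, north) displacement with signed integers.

Answer: A is at (east=0, north=7) relative to C.

Derivation:
Place C at the origin (east=0, north=0).
  B is 7 units west of C: delta (east=-7, north=+0); B at (east=-7, north=0).
  A is 7 units northeast of B: delta (east=+7, north=+7); A at (east=0, north=7).
Therefore A relative to C: (east=0, north=7).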